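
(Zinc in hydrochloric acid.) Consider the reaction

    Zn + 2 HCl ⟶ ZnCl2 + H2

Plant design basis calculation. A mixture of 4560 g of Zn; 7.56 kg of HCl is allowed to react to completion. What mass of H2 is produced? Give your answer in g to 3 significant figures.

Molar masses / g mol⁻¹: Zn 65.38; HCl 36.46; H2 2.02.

141 g

n(Zn) = 4560 / 65.38 = 69.75 mol
n(HCl) = 7.560×1000 / 36.46 = 207.4 mol
n/ν for Zn = 69.75/1 = 69.75
n/ν for HCl = 207.4/2 = 103.7
Smallest n/ν is Zn → limiting reagent.
n(H2) = (1/1) × 69.75 = 69.75 mol
mass = 69.75 × 2.02 = 140.9 g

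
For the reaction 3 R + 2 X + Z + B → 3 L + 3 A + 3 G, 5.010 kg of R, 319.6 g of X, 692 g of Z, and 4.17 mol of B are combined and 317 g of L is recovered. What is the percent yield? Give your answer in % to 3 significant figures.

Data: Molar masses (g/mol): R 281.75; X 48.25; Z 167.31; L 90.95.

n(R) = 5.010×1000 / 281.75 = 17.78 mol
n(X) = 319.6 / 48.25 = 6.624 mol
n(Z) = 692.0 / 167.31 = 4.136 mol
n(B) = 4.170 mol
n/ν for R = 17.78/3 = 5.927
n/ν for X = 6.624/2 = 3.312
n/ν for Z = 4.136/1 = 4.136
n/ν for B = 4.170/1 = 4.170
Smallest n/ν is X → limiting reagent.
theoretical n(L) = (3/2) × 6.624 = 9.936 mol → 903.7 g
% yield = 317 / 903.7 × 100 = 35.08 %

35.1 %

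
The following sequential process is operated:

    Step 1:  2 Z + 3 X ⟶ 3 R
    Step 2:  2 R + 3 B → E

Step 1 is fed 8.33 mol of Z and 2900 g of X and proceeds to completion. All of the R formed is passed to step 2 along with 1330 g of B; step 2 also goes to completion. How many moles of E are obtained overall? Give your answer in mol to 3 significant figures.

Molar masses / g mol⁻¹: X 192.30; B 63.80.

Step 1:
n(Z) = 8.330 mol
n(X) = 2900 / 192.30 = 15.08 mol
n/ν → Z: 4.165, X: 5.027; Z is limiting.
n(R) produced = (3/2) × 8.330 = 12.50 mol
Step 2:
n(R) available = 12.50 mol
n(B) = 1330 / 63.80 = 20.85 mol
n/ν → R: 6.250, B: 6.950; R is limiting.
n(E) = (1/2) × 12.50 = 6.250 mol

6.25 mol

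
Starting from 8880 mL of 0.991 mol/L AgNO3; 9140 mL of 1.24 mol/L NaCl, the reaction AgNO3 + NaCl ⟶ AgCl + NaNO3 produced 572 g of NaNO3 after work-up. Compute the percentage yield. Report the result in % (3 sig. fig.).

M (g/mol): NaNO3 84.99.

76.5 %

n(AgNO3) = 0.991 × 8880/1000 = 8.800 mol
n(NaCl) = 1.24 × 9140/1000 = 11.33 mol
n/ν for AgNO3 = 8.800/1 = 8.800
n/ν for NaCl = 11.33/1 = 11.33
Smallest n/ν is AgNO3 → limiting reagent.
theoretical n(NaNO3) = (1/1) × 8.800 = 8.800 mol → 747.9 g
% yield = 572 / 747.9 × 100 = 76.48 %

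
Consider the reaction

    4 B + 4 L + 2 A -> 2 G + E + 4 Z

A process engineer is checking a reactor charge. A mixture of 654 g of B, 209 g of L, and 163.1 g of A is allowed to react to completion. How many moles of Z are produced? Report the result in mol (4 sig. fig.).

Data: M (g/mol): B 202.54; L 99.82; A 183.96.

1.773 mol

n(B) = 654.0 / 202.54 = 3.229 mol
n(L) = 209.0 / 99.82 = 2.094 mol
n(A) = 163.1 / 183.96 = 0.8866 mol
n/ν → B: 0.8073, L: 0.5235, A: 0.4433; A is limiting.
n(Z) = (4/2) × 0.8866 = 1.773 mol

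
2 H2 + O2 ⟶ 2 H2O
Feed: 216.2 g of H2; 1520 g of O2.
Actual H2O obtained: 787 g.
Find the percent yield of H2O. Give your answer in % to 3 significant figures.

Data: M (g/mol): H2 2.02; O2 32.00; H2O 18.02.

46.0 %

n(H2) = 216.2 / 2.02 = 107.0 mol
n(O2) = 1520 / 32.00 = 47.50 mol
n/ν → H2: 53.50, O2: 47.50; O2 is limiting.
theoretical n(H2O) = (2/1) × 47.50 = 95.00 mol → 1712 g
% yield = 787 / 1712 × 100 = 45.97 %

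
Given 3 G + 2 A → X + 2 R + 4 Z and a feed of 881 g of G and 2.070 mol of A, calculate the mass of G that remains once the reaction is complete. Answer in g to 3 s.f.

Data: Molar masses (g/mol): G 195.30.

275 g

n(G) = 881.0 / 195.30 = 4.511 mol
n(A) = 2.070 mol
n/ν for G = 4.511/3 = 1.504
n/ν for A = 2.070/2 = 1.035
Smallest n/ν is A → limiting reagent.
G consumed = (3/2) × 2.070 = 3.105 mol
G remaining = 4.511 − 3.105 = 1.406 mol
mass = 1.406 × 195.30 = 274.6 g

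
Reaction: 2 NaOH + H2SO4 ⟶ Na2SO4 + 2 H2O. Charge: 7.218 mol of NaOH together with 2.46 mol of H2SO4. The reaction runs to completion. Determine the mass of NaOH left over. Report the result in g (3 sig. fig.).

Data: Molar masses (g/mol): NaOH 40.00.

91.9 g

n(NaOH) = 7.218 mol
n(H2SO4) = 2.460 mol
n/ν for NaOH = 7.218/2 = 3.609
n/ν for H2SO4 = 2.460/1 = 2.460
Smallest n/ν is H2SO4 → limiting reagent.
NaOH consumed = (2/1) × 2.460 = 4.920 mol
NaOH remaining = 7.218 − 4.920 = 2.298 mol
mass = 2.298 × 40.00 = 91.92 g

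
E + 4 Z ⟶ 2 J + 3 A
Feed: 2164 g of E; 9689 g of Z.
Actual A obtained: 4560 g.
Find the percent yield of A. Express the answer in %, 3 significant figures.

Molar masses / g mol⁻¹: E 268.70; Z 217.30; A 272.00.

n(E) = 2164 / 268.70 = 8.054 mol
n(Z) = 9689 / 217.30 = 44.59 mol
n/ν for E = 8.054/1 = 8.054
n/ν for Z = 44.59/4 = 11.15
Smallest n/ν is E → limiting reagent.
theoretical n(A) = (3/1) × 8.054 = 24.16 mol → 6572 g
% yield = 4560 / 6572 × 100 = 69.39 %

69.4 %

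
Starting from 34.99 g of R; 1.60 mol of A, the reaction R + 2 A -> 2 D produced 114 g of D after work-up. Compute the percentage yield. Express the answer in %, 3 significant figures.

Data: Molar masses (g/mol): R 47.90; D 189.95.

n(R) = 34.99 / 47.90 = 0.7305 mol
n(A) = 1.600 mol
n/ν for R = 0.7305/1 = 0.7305
n/ν for A = 1.600/2 = 0.8000
Smallest n/ν is R → limiting reagent.
theoretical n(D) = (2/1) × 0.7305 = 1.461 mol → 277.5 g
% yield = 114 / 277.5 × 100 = 41.08 %

41.1 %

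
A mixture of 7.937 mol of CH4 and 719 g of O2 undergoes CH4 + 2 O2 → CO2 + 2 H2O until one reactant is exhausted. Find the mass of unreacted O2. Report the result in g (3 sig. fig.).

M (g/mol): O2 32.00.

n(CH4) = 7.937 mol
n(O2) = 719.0 / 32.00 = 22.47 mol
n/ν for CH4 = 7.937/1 = 7.937
n/ν for O2 = 22.47/2 = 11.24
Smallest n/ν is CH4 → limiting reagent.
O2 consumed = (2/1) × 7.937 = 15.87 mol
O2 remaining = 22.47 − 15.87 = 6.600 mol
mass = 6.600 × 32.00 = 211.2 g

211 g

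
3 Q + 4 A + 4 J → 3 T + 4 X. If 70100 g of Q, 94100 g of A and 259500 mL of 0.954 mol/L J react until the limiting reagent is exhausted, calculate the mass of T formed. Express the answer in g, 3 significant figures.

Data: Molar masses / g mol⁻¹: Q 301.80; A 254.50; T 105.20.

19500 g

n(Q) = 70100 / 301.80 = 232.3 mol
n(A) = 94100 / 254.50 = 369.7 mol
n(J) = 0.954 × 259500/1000 = 247.6 mol
n/ν for Q = 232.3/3 = 77.43
n/ν for A = 369.7/4 = 92.43
n/ν for J = 247.6/4 = 61.90
Smallest n/ν is J → limiting reagent.
n(T) = (3/4) × 247.6 = 185.7 mol
mass = 185.7 × 105.20 = 19540 g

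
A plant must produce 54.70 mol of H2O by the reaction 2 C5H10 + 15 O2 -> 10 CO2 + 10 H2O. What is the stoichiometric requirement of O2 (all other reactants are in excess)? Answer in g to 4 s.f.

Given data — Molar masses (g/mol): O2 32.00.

2626 g

n(H2O) = 54.70 mol
n(O2) = (15/10) × 54.70 = 82.05 mol
mass = 82.05 × 32.00 = 2626 g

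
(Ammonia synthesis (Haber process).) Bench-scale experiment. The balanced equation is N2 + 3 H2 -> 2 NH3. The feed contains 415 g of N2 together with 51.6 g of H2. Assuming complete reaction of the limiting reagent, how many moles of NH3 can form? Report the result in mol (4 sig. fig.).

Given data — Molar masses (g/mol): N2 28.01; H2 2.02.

17.03 mol

n(N2) = 415.0 / 28.01 = 14.82 mol
n(H2) = 51.60 / 2.02 = 25.54 mol
n/ν for N2 = 14.82/1 = 14.82
n/ν for H2 = 25.54/3 = 8.513
Smallest n/ν is H2 → limiting reagent.
n(NH3) = (2/3) × 25.54 = 17.03 mol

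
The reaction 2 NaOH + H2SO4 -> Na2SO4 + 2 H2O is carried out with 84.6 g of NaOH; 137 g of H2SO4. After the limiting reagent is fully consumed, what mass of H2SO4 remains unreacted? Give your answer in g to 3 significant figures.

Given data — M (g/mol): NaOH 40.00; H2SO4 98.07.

33.3 g

n(NaOH) = 84.60 / 40.00 = 2.115 mol
n(H2SO4) = 137.0 / 98.07 = 1.397 mol
n/ν for NaOH = 2.115/2 = 1.058
n/ν for H2SO4 = 1.397/1 = 1.397
Smallest n/ν is NaOH → limiting reagent.
H2SO4 consumed = (1/2) × 2.115 = 1.058 mol
H2SO4 remaining = 1.397 − 1.058 = 0.3390 mol
mass = 0.3390 × 98.07 = 33.25 g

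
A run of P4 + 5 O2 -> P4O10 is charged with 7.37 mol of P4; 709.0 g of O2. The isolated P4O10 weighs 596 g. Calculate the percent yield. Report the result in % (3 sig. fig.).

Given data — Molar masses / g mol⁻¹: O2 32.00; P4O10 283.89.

n(P4) = 7.370 mol
n(O2) = 709.0 / 32.00 = 22.16 mol
n/ν for P4 = 7.370/1 = 7.370
n/ν for O2 = 22.16/5 = 4.432
Smallest n/ν is O2 → limiting reagent.
theoretical n(P4O10) = (1/5) × 22.16 = 4.432 mol → 1258 g
% yield = 596 / 1258 × 100 = 47.38 %

47.4 %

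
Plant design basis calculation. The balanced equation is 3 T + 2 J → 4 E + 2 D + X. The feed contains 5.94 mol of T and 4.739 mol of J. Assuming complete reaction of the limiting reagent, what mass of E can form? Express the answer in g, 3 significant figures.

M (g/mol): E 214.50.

1700 g

n(T) = 5.940 mol
n(J) = 4.739 mol
n/ν for T = 5.940/3 = 1.980
n/ν for J = 4.739/2 = 2.370
Smallest n/ν is T → limiting reagent.
n(E) = (4/3) × 5.940 = 7.920 mol
mass = 7.920 × 214.50 = 1699 g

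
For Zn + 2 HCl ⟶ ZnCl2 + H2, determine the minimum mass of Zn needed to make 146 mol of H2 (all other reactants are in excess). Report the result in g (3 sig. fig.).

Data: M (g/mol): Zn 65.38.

9550 g

n(H2) = 146.0 mol
n(Zn) = (1/1) × 146.0 = 146.0 mol
mass = 146.0 × 65.38 = 9545 g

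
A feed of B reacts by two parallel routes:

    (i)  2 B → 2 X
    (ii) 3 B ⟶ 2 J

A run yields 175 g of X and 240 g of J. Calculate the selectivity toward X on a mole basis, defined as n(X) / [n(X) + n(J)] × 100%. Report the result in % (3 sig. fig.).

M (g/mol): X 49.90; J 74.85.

n(X) = 175 / 49.90 = 3.507 mol
n(J) = 240 / 74.85 = 3.206 mol
selectivity = 3.507/(3.507+3.206) × 100 = 52.24 %

52.2 %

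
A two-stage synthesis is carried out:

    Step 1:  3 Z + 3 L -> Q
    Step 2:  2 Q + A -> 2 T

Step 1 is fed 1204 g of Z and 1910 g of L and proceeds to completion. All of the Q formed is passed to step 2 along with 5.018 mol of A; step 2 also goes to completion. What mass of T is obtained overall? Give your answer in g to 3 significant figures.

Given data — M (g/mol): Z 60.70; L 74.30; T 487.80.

3230 g

Step 1:
n(Z) = 1204 / 60.70 = 19.84 mol
n(L) = 1910 / 74.30 = 25.71 mol
n/ν → Z: 6.613, L: 8.570; Z is limiting.
n(Q) produced = (1/3) × 19.84 = 6.613 mol
Step 2:
n(Q) available = 6.613 mol
n(A) = 5.018 mol
n/ν → Q: 3.307, A: 5.018; Q is limiting.
n(T) = (2/2) × 6.613 = 6.613 mol
mass = 6.613 × 487.80 = 3226 g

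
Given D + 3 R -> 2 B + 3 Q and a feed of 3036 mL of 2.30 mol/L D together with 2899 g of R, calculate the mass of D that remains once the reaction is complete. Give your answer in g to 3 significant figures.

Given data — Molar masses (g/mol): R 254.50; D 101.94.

n(D) = 2.30 × 3036/1000 = 6.983 mol
n(R) = 2899 / 254.50 = 11.39 mol
n/ν for D = 6.983/1 = 6.983
n/ν for R = 11.39/3 = 3.797
Smallest n/ν is R → limiting reagent.
D consumed = (1/3) × 11.39 = 3.797 mol
D remaining = 6.983 − 3.797 = 3.186 mol
mass = 3.186 × 101.94 = 324.8 g

325 g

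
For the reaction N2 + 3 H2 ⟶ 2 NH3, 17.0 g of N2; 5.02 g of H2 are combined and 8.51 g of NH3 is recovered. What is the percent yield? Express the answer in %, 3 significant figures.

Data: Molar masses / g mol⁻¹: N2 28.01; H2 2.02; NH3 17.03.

n(N2) = 17.00 / 28.01 = 0.6069 mol
n(H2) = 5.020 / 2.02 = 2.485 mol
n/ν for N2 = 0.6069/1 = 0.6069
n/ν for H2 = 2.485/3 = 0.8283
Smallest n/ν is N2 → limiting reagent.
theoretical n(NH3) = (2/1) × 0.6069 = 1.214 mol → 20.67 g
% yield = 8.51 / 20.67 × 100 = 41.17 %

41.2 %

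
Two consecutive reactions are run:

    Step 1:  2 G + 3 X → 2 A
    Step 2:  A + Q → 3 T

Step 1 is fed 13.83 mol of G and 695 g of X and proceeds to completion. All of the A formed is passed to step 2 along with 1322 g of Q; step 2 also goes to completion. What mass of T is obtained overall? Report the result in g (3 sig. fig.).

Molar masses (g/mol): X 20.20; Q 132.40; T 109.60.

3280 g

Step 1:
n(G) = 13.83 mol
n(X) = 695.0 / 20.20 = 34.41 mol
n/ν for G = 13.83/2 = 6.915
n/ν for X = 34.41/3 = 11.47
Smallest n/ν is G → limiting reagent.
n(A) produced = (2/2) × 13.83 = 13.83 mol
Step 2:
n(A) available = 13.83 mol
n(Q) = 1322 / 132.40 = 9.985 mol
n/ν for A = 13.83/1 = 13.83
n/ν for Q = 9.985/1 = 9.985
Smallest n/ν is Q → limiting reagent.
n(T) = (3/1) × 9.985 = 29.96 mol
mass = 29.96 × 109.60 = 3284 g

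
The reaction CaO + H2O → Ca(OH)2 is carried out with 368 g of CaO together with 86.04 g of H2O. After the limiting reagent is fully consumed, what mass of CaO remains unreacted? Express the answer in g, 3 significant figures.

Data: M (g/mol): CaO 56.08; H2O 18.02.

n(CaO) = 368.0 / 56.08 = 6.562 mol
n(H2O) = 86.04 / 18.02 = 4.775 mol
n/ν → CaO: 6.562, H2O: 4.775; H2O is limiting.
CaO consumed = (1/1) × 4.775 = 4.775 mol
CaO remaining = 6.562 − 4.775 = 1.787 mol
mass = 1.787 × 56.08 = 100.2 g

100 g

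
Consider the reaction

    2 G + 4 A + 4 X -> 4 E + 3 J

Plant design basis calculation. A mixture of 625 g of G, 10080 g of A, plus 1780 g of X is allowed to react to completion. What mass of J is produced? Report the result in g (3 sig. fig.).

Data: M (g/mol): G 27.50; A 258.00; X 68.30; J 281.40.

5500 g

n(G) = 625.0 / 27.50 = 22.73 mol
n(A) = 10080 / 258.00 = 39.07 mol
n(X) = 1780 / 68.30 = 26.06 mol
n/ν for G = 22.73/2 = 11.37
n/ν for A = 39.07/4 = 9.768
n/ν for X = 26.06/4 = 6.515
Smallest n/ν is X → limiting reagent.
n(J) = (3/4) × 26.06 = 19.55 mol
mass = 19.55 × 281.40 = 5501 g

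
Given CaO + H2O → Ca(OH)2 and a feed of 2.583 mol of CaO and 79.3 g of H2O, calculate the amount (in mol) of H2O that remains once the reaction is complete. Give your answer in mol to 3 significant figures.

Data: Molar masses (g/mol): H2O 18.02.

n(CaO) = 2.583 mol
n(H2O) = 79.30 / 18.02 = 4.401 mol
n/ν → CaO: 2.583, H2O: 4.401; CaO is limiting.
H2O consumed = (1/1) × 2.583 = 2.583 mol
H2O remaining = 4.401 − 2.583 = 1.818 mol

1.82 mol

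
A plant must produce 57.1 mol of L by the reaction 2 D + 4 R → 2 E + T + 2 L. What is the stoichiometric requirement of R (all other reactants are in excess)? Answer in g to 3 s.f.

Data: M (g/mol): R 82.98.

n(L) = 57.10 mol
n(R) = (4/2) × 57.10 = 114.2 mol
mass = 114.2 × 82.98 = 9476 g

9480 g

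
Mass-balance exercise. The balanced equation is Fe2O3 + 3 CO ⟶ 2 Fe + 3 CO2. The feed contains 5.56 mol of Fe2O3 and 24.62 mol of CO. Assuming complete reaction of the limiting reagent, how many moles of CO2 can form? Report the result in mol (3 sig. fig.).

16.7 mol

n(Fe2O3) = 5.560 mol
n(CO) = 24.62 mol
n/ν → Fe2O3: 5.560, CO: 8.207; Fe2O3 is limiting.
n(CO2) = (3/1) × 5.560 = 16.68 mol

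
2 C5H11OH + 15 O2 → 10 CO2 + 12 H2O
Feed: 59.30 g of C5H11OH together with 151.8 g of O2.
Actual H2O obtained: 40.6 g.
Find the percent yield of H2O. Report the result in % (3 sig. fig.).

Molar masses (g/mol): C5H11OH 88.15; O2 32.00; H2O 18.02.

n(C5H11OH) = 59.30 / 88.15 = 0.6727 mol
n(O2) = 151.8 / 32.00 = 4.744 mol
n/ν for C5H11OH = 0.6727/2 = 0.3364
n/ν for O2 = 4.744/15 = 0.3163
Smallest n/ν is O2 → limiting reagent.
theoretical n(H2O) = (12/15) × 4.744 = 3.795 mol → 68.39 g
% yield = 40.6 / 68.39 × 100 = 59.37 %

59.4 %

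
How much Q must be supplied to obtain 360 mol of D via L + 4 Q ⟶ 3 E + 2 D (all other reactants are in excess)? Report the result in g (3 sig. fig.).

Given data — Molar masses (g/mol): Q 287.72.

n(D) = 360.0 mol
n(Q) = (4/2) × 360.0 = 720.0 mol
mass = 720.0 × 287.72 = 207200 g

207000 g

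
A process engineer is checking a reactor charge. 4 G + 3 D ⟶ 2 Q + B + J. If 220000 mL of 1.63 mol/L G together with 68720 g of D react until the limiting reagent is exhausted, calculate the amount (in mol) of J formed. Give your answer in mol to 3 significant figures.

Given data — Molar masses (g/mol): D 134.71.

n(G) = 1.63 × 220000/1000 = 358.6 mol
n(D) = 68720 / 134.71 = 510.1 mol
n/ν for G = 358.6/4 = 89.65
n/ν for D = 510.1/3 = 170.0
Smallest n/ν is G → limiting reagent.
n(J) = (1/4) × 358.6 = 89.65 mol

89.7 mol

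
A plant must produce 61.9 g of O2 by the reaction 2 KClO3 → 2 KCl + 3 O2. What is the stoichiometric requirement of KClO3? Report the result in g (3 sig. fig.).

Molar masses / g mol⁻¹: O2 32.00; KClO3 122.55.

n(O2) = 61.9 / 32.00 = 1.934 mol
n(KClO3) = (2/3) × 1.934 = 1.289 mol
mass = 1.289 × 122.55 = 158.0 g

158 g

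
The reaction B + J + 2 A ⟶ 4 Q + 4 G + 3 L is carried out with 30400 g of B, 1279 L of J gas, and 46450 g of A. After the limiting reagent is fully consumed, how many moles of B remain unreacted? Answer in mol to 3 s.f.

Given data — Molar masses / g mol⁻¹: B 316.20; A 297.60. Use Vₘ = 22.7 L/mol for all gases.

n(B) = 30400 / 316.20 = 96.14 mol
n(J) = 1279 / 22.7 = 56.34 mol
n(A) = 46450 / 297.60 = 156.1 mol
n/ν for B = 96.14/1 = 96.14
n/ν for J = 56.34/1 = 56.34
n/ν for A = 156.1/2 = 78.05
Smallest n/ν is J → limiting reagent.
B consumed = (1/1) × 56.34 = 56.34 mol
B remaining = 96.14 − 56.34 = 39.80 mol

39.8 mol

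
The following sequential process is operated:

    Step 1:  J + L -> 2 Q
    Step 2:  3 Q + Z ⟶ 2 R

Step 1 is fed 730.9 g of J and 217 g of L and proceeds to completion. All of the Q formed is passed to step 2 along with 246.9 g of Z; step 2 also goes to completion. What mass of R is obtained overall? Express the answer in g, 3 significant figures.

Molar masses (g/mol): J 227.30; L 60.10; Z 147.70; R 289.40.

968 g

Step 1:
n(J) = 730.9 / 227.30 = 3.216 mol
n(L) = 217.0 / 60.10 = 3.611 mol
n/ν for J = 3.216/1 = 3.216
n/ν for L = 3.611/1 = 3.611
Smallest n/ν is J → limiting reagent.
n(Q) produced = (2/1) × 3.216 = 6.432 mol
Step 2:
n(Q) available = 6.432 mol
n(Z) = 246.9 / 147.70 = 1.672 mol
n/ν for Q = 6.432/3 = 2.144
n/ν for Z = 1.672/1 = 1.672
Smallest n/ν is Z → limiting reagent.
n(R) = (2/1) × 1.672 = 3.344 mol
mass = 3.344 × 289.40 = 967.8 g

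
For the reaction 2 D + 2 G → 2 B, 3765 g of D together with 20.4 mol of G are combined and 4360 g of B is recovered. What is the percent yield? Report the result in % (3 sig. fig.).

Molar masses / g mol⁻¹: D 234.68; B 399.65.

68.0 %

n(D) = 3765 / 234.68 = 16.04 mol
n(G) = 20.40 mol
n/ν for D = 16.04/2 = 8.020
n/ν for G = 20.40/2 = 10.20
Smallest n/ν is D → limiting reagent.
theoretical n(B) = (2/2) × 16.04 = 16.04 mol → 6410 g
% yield = 4360 / 6410 × 100 = 68.02 %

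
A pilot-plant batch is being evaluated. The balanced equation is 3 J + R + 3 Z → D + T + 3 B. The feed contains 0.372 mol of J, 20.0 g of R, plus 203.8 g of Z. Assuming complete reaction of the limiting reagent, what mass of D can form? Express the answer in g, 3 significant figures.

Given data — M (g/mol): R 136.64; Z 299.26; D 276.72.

n(J) = 0.3720 mol
n(R) = 20.00 / 136.64 = 0.1464 mol
n(Z) = 203.8 / 299.26 = 0.6810 mol
n/ν for J = 0.3720/3 = 0.1240
n/ν for R = 0.1464/1 = 0.1464
n/ν for Z = 0.6810/3 = 0.2270
Smallest n/ν is J → limiting reagent.
n(D) = (1/3) × 0.3720 = 0.1240 mol
mass = 0.1240 × 276.72 = 34.31 g

34.3 g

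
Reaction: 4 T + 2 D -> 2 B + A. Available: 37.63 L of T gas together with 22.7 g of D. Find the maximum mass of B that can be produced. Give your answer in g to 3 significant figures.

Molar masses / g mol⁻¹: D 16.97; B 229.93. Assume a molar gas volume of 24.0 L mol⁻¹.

180 g

n(T) = 37.63 / 24.0 = 1.568 mol
n(D) = 22.70 / 16.97 = 1.338 mol
n/ν for T = 1.568/4 = 0.3920
n/ν for D = 1.338/2 = 0.6690
Smallest n/ν is T → limiting reagent.
n(B) = (2/4) × 1.568 = 0.7840 mol
mass = 0.7840 × 229.93 = 180.3 g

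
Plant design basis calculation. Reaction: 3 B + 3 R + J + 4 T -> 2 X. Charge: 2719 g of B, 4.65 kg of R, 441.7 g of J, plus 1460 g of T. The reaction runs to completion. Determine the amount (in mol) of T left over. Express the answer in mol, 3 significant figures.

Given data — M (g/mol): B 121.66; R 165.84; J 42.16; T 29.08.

n(B) = 2719 / 121.66 = 22.35 mol
n(R) = 4.650×1000 / 165.84 = 28.04 mol
n(J) = 441.7 / 42.16 = 10.48 mol
n(T) = 1460 / 29.08 = 50.21 mol
n/ν for B = 22.35/3 = 7.450
n/ν for R = 28.04/3 = 9.347
n/ν for J = 10.48/1 = 10.48
n/ν for T = 50.21/4 = 12.55
Smallest n/ν is B → limiting reagent.
T consumed = (4/3) × 22.35 = 29.80 mol
T remaining = 50.21 − 29.80 = 20.41 mol

20.4 mol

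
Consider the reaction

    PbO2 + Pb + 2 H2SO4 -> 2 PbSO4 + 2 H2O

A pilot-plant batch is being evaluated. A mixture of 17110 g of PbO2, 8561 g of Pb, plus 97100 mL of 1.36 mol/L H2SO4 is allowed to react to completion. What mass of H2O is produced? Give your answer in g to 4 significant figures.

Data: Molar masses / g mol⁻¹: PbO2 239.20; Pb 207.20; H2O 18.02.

1489 g

n(PbO2) = 17110 / 239.20 = 71.53 mol
n(Pb) = 8561 / 207.20 = 41.32 mol
n(H2SO4) = 1.36 × 97100/1000 = 132.1 mol
n/ν for PbO2 = 71.53/1 = 71.53
n/ν for Pb = 41.32/1 = 41.32
n/ν for H2SO4 = 132.1/2 = 66.05
Smallest n/ν is Pb → limiting reagent.
n(H2O) = (2/1) × 41.32 = 82.64 mol
mass = 82.64 × 18.02 = 1489 g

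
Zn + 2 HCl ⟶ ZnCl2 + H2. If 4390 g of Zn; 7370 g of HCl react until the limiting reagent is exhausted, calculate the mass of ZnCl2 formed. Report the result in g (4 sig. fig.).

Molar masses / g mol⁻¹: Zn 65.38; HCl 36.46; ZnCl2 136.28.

n(Zn) = 4390 / 65.38 = 67.15 mol
n(HCl) = 7370 / 36.46 = 202.1 mol
n/ν for Zn = 67.15/1 = 67.15
n/ν for HCl = 202.1/2 = 101.1
Smallest n/ν is Zn → limiting reagent.
n(ZnCl2) = (1/1) × 67.15 = 67.15 mol
mass = 67.15 × 136.28 = 9151 g

9151 g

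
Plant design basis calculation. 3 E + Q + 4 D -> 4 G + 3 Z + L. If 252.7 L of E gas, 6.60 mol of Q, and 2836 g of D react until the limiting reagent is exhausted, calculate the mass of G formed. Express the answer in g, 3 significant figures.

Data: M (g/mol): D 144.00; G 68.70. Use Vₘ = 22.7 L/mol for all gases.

1020 g

n(E) = 252.7 / 22.7 = 11.13 mol
n(Q) = 6.600 mol
n(D) = 2836 / 144.00 = 19.69 mol
n/ν for E = 11.13/3 = 3.710
n/ν for Q = 6.600/1 = 6.600
n/ν for D = 19.69/4 = 4.923
Smallest n/ν is E → limiting reagent.
n(G) = (4/3) × 11.13 = 14.84 mol
mass = 14.84 × 68.70 = 1020 g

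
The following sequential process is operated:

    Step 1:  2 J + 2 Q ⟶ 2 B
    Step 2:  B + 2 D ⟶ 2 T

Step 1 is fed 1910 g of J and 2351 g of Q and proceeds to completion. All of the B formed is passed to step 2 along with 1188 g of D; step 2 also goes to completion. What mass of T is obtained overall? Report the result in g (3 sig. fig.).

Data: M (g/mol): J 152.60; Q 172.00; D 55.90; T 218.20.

4640 g

Step 1:
n(J) = 1910 / 152.60 = 12.52 mol
n(Q) = 2351 / 172.00 = 13.67 mol
n/ν for J = 12.52/2 = 6.260
n/ν for Q = 13.67/2 = 6.835
Smallest n/ν is J → limiting reagent.
n(B) produced = (2/2) × 12.52 = 12.52 mol
Step 2:
n(B) available = 12.52 mol
n(D) = 1188 / 55.90 = 21.25 mol
n/ν for B = 12.52/1 = 12.52
n/ν for D = 21.25/2 = 10.63
Smallest n/ν is D → limiting reagent.
n(T) = (2/2) × 21.25 = 21.25 mol
mass = 21.25 × 218.20 = 4637 g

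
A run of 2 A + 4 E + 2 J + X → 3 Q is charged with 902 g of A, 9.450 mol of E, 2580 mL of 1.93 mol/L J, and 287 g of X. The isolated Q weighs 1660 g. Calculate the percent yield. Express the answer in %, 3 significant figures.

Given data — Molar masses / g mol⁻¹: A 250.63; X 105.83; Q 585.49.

n(A) = 902.0 / 250.63 = 3.599 mol
n(E) = 9.450 mol
n(J) = 1.93 × 2580/1000 = 4.979 mol
n(X) = 287.0 / 105.83 = 2.712 mol
n/ν for A = 3.599/2 = 1.800
n/ν for E = 9.450/4 = 2.363
n/ν for J = 4.979/2 = 2.490
n/ν for X = 2.712/1 = 2.712
Smallest n/ν is A → limiting reagent.
theoretical n(Q) = (3/2) × 3.599 = 5.399 mol → 3161 g
% yield = 1660 / 3161 × 100 = 52.52 %

52.5 %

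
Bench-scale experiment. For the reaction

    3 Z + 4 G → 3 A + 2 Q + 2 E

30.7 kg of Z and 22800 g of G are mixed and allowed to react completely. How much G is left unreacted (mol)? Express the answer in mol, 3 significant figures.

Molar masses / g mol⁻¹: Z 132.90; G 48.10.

n(Z) = 30.70×1000 / 132.90 = 231.0 mol
n(G) = 22800 / 48.10 = 474.0 mol
n/ν for Z = 231.0/3 = 77.00
n/ν for G = 474.0/4 = 118.5
Smallest n/ν is Z → limiting reagent.
G consumed = (4/3) × 231.0 = 308.0 mol
G remaining = 474.0 − 308.0 = 166.0 mol

166 mol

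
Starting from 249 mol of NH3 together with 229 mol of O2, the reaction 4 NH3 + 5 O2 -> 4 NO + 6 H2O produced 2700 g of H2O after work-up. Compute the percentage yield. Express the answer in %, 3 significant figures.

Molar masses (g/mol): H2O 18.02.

n(NH3) = 249.0 mol
n(O2) = 229.0 mol
n/ν for NH3 = 249.0/4 = 62.25
n/ν for O2 = 229.0/5 = 45.80
Smallest n/ν is O2 → limiting reagent.
theoretical n(H2O) = (6/5) × 229.0 = 274.8 mol → 4952 g
% yield = 2700 / 4952 × 100 = 54.52 %

54.5 %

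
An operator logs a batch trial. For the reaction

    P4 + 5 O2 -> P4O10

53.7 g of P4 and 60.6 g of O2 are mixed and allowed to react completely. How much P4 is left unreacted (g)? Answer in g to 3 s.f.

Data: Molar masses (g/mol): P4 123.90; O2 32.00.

6.77 g

n(P4) = 53.70 / 123.90 = 0.4334 mol
n(O2) = 60.60 / 32.00 = 1.894 mol
n/ν for P4 = 0.4334/1 = 0.4334
n/ν for O2 = 1.894/5 = 0.3788
Smallest n/ν is O2 → limiting reagent.
P4 consumed = (1/5) × 1.894 = 0.3788 mol
P4 remaining = 0.4334 − 0.3788 = 0.05460 mol
mass = 0.05460 × 123.90 = 6.765 g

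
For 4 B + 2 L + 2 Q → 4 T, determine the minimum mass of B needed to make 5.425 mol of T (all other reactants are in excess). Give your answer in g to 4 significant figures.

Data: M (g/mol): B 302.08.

1639 g

n(T) = 5.425 mol
n(B) = (4/4) × 5.425 = 5.425 mol
mass = 5.425 × 302.08 = 1639 g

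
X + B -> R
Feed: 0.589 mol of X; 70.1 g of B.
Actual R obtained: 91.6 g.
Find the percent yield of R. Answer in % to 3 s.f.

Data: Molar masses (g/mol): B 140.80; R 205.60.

89.5 %

n(X) = 0.5890 mol
n(B) = 70.10 / 140.80 = 0.4979 mol
n/ν → X: 0.5890, B: 0.4979; B is limiting.
theoretical n(R) = (1/1) × 0.4979 = 0.4979 mol → 102.4 g
% yield = 91.6 / 102.4 × 100 = 89.45 %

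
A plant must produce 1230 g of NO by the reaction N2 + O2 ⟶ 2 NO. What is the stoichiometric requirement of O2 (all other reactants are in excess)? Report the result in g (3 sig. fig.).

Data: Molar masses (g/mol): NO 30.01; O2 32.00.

656 g

n(NO) = 1230 / 30.01 = 40.99 mol
n(O2) = (1/2) × 40.99 = 20.50 mol
mass = 20.50 × 32.00 = 656.0 g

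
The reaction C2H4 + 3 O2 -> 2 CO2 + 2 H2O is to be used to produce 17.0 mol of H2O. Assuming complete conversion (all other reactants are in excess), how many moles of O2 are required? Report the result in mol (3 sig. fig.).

n(H2O) = 17.00 mol
n(O2) = (3/2) × 17.00 = 25.50 mol

25.5 mol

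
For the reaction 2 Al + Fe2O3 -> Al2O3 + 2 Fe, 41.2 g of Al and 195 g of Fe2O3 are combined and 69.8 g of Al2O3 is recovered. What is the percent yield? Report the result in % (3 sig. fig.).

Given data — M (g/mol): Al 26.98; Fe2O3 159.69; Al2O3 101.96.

89.7 %

n(Al) = 41.20 / 26.98 = 1.527 mol
n(Fe2O3) = 195.0 / 159.69 = 1.221 mol
n/ν for Al = 1.527/2 = 0.7635
n/ν for Fe2O3 = 1.221/1 = 1.221
Smallest n/ν is Al → limiting reagent.
theoretical n(Al2O3) = (1/2) × 1.527 = 0.7635 mol → 77.85 g
% yield = 69.8 / 77.85 × 100 = 89.66 %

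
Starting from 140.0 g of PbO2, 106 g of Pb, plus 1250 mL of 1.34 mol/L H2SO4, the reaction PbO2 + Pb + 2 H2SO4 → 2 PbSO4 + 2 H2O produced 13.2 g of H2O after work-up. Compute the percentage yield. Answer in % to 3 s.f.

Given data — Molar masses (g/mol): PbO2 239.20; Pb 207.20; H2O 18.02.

n(PbO2) = 140.0 / 239.20 = 0.5853 mol
n(Pb) = 106.0 / 207.20 = 0.5116 mol
n(H2SO4) = 1.34 × 1250/1000 = 1.675 mol
n/ν for PbO2 = 0.5853/1 = 0.5853
n/ν for Pb = 0.5116/1 = 0.5116
n/ν for H2SO4 = 1.675/2 = 0.8375
Smallest n/ν is Pb → limiting reagent.
theoretical n(H2O) = (2/1) × 0.5116 = 1.023 mol → 18.43 g
% yield = 13.2 / 18.43 × 100 = 71.62 %

71.6 %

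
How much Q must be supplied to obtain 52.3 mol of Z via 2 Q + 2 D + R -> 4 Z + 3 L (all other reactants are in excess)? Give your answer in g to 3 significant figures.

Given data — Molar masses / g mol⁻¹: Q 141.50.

3700 g

n(Z) = 52.30 mol
n(Q) = (2/4) × 52.30 = 26.15 mol
mass = 26.15 × 141.50 = 3700 g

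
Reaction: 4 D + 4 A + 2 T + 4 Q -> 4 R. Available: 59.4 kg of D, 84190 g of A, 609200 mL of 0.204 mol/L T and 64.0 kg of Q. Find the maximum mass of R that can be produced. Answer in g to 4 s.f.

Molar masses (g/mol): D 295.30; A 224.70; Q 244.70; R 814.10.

163800 g

n(D) = 59.40×1000 / 295.30 = 201.2 mol
n(A) = 84190 / 224.70 = 374.7 mol
n(T) = 0.204 × 609200/1000 = 124.3 mol
n(Q) = 64.00×1000 / 244.70 = 261.5 mol
n/ν for D = 201.2/4 = 50.30
n/ν for A = 374.7/4 = 93.68
n/ν for T = 124.3/2 = 62.15
n/ν for Q = 261.5/4 = 65.38
Smallest n/ν is D → limiting reagent.
n(R) = (4/4) × 201.2 = 201.2 mol
mass = 201.2 × 814.10 = 163800 g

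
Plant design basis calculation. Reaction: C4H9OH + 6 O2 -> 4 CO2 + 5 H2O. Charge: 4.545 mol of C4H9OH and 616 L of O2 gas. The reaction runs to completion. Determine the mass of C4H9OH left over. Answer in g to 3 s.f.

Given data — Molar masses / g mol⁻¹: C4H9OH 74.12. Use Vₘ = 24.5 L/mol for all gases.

26.3 g

n(C4H9OH) = 4.545 mol
n(O2) = 616.0 / 24.5 = 25.14 mol
n/ν for C4H9OH = 4.545/1 = 4.545
n/ν for O2 = 25.14/6 = 4.190
Smallest n/ν is O2 → limiting reagent.
C4H9OH consumed = (1/6) × 25.14 = 4.190 mol
C4H9OH remaining = 4.545 − 4.190 = 0.3550 mol
mass = 0.3550 × 74.12 = 26.31 g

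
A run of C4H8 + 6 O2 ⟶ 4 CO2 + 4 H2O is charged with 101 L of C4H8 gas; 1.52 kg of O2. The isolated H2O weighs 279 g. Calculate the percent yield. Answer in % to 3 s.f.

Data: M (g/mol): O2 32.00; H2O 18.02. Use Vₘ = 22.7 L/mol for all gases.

87.0 %

n(C4H8) = 101.0 / 22.7 = 4.449 mol
n(O2) = 1.520×1000 / 32.00 = 47.50 mol
n/ν → C4H8: 4.449, O2: 7.917; C4H8 is limiting.
theoretical n(H2O) = (4/1) × 4.449 = 17.80 mol → 320.8 g
% yield = 279 / 320.8 × 100 = 86.97 %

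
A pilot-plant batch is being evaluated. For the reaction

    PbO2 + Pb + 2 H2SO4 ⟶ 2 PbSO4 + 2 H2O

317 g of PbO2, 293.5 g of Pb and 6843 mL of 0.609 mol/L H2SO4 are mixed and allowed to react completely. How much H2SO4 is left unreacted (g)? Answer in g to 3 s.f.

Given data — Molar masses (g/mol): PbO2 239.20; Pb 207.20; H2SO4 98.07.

n(PbO2) = 317.0 / 239.20 = 1.325 mol
n(Pb) = 293.5 / 207.20 = 1.417 mol
n(H2SO4) = 0.609 × 6843/1000 = 4.167 mol
n/ν for PbO2 = 1.325/1 = 1.325
n/ν for Pb = 1.417/1 = 1.417
n/ν for H2SO4 = 4.167/2 = 2.084
Smallest n/ν is PbO2 → limiting reagent.
H2SO4 consumed = (2/1) × 1.325 = 2.650 mol
H2SO4 remaining = 4.167 − 2.650 = 1.517 mol
mass = 1.517 × 98.07 = 148.8 g

149 g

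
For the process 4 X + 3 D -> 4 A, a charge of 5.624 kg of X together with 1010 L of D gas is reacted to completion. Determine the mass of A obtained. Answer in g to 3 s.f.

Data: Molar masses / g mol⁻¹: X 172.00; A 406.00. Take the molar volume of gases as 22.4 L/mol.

13300 g

n(X) = 5.624×1000 / 172.00 = 32.70 mol
n(D) = 1010 / 22.4 = 45.09 mol
n/ν → X: 8.175, D: 15.03; X is limiting.
n(A) = (4/4) × 32.70 = 32.70 mol
mass = 32.70 × 406.00 = 13280 g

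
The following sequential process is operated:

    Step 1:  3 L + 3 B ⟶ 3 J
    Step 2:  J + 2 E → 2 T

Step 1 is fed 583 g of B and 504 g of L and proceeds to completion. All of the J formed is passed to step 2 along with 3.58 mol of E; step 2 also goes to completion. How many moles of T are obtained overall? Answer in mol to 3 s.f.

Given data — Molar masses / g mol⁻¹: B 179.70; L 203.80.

Step 1:
n(B) = 583.0 / 179.70 = 3.244 mol
n(L) = 504.0 / 203.80 = 2.473 mol
n/ν → B: 1.081, L: 0.8243; L is limiting.
n(J) produced = (3/3) × 2.473 = 2.473 mol
Step 2:
n(J) available = 2.473 mol
n(E) = 3.580 mol
n/ν → J: 2.473, E: 1.790; E is limiting.
n(T) = (2/2) × 3.580 = 3.580 mol

3.58 mol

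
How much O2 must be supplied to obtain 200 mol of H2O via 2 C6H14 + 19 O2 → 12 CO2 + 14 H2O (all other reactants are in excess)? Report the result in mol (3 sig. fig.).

n(H2O) = 200.0 mol
n(O2) = (19/14) × 200.0 = 271.4 mol

271 mol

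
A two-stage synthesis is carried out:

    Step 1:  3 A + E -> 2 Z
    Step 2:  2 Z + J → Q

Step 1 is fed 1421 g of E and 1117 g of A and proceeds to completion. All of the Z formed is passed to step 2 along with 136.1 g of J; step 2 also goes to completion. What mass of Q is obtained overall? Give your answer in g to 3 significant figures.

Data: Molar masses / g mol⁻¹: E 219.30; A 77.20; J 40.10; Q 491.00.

Step 1:
n(E) = 1421 / 219.30 = 6.480 mol
n(A) = 1117 / 77.20 = 14.47 mol
n/ν for E = 6.480/1 = 6.480
n/ν for A = 14.47/3 = 4.823
Smallest n/ν is A → limiting reagent.
n(Z) produced = (2/3) × 14.47 = 9.647 mol
Step 2:
n(Z) available = 9.647 mol
n(J) = 136.1 / 40.10 = 3.394 mol
n/ν for Z = 9.647/2 = 4.824
n/ν for J = 3.394/1 = 3.394
Smallest n/ν is J → limiting reagent.
n(Q) = (1/1) × 3.394 = 3.394 mol
mass = 3.394 × 491.00 = 1666 g

1670 g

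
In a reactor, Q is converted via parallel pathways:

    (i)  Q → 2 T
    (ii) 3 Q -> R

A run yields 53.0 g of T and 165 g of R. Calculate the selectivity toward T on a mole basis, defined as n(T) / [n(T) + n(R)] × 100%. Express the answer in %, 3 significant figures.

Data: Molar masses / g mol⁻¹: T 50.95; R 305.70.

65.8 %

n(T) = 53.0 / 50.95 = 1.040 mol
n(R) = 165 / 305.70 = 0.5397 mol
selectivity = 1.040/(1.040+0.5397) × 100 = 65.84 %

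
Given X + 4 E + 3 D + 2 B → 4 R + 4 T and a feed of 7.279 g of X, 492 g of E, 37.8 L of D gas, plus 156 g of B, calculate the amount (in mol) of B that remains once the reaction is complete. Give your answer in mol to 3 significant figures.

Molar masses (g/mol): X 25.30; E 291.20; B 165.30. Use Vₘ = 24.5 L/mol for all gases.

n(X) = 7.279 / 25.30 = 0.2877 mol
n(E) = 492.0 / 291.20 = 1.690 mol
n(D) = 37.80 / 24.5 = 1.543 mol
n(B) = 156.0 / 165.30 = 0.9437 mol
n/ν for X = 0.2877/1 = 0.2877
n/ν for E = 1.690/4 = 0.4225
n/ν for D = 1.543/3 = 0.5143
n/ν for B = 0.9437/2 = 0.4719
Smallest n/ν is X → limiting reagent.
B consumed = (2/1) × 0.2877 = 0.5754 mol
B remaining = 0.9437 − 0.5754 = 0.3683 mol

0.368 mol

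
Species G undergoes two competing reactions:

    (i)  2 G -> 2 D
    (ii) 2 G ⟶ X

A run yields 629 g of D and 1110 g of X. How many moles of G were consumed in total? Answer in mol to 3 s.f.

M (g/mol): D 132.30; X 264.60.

n(D) = 629 / 132.30 = 4.754 mol
n(X) = 1110 / 264.60 = 4.195 mol
n(G) via (i) = (2/2)×4.754 = 4.754 mol
n(G) via (ii) = (2/1)×4.195 = 8.390 mol
total n(G) = 4.754 + 8.390 = 13.14 mol

13.1 mol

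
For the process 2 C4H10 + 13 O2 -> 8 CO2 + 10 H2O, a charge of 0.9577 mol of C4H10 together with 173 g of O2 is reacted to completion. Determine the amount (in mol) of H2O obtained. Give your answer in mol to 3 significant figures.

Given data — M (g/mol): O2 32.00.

n(C4H10) = 0.9577 mol
n(O2) = 173.0 / 32.00 = 5.406 mol
n/ν for C4H10 = 0.9577/2 = 0.4789
n/ν for O2 = 5.406/13 = 0.4158
Smallest n/ν is O2 → limiting reagent.
n(H2O) = (10/13) × 5.406 = 4.158 mol

4.16 mol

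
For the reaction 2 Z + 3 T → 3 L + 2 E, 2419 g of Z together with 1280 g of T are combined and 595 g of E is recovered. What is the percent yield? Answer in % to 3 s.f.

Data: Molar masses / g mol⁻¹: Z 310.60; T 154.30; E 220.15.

48.9 %

n(Z) = 2419 / 310.60 = 7.788 mol
n(T) = 1280 / 154.30 = 8.296 mol
n/ν for Z = 7.788/2 = 3.894
n/ν for T = 8.296/3 = 2.765
Smallest n/ν is T → limiting reagent.
theoretical n(E) = (2/3) × 8.296 = 5.531 mol → 1218 g
% yield = 595 / 1218 × 100 = 48.85 %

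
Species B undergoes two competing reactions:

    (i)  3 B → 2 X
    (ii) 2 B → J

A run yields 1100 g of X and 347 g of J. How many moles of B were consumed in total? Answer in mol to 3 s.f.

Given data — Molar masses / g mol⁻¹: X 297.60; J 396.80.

7.29 mol

n(X) = 1100 / 297.60 = 3.696 mol
n(J) = 347 / 396.80 = 0.8745 mol
n(B) via (i) = (3/2)×3.696 = 5.544 mol
n(B) via (ii) = (2/1)×0.8745 = 1.749 mol
total n(B) = 5.544 + 1.749 = 7.293 mol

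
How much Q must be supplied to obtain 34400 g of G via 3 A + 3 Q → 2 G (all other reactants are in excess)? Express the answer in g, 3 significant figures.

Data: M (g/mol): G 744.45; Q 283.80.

n(G) = 34400 / 744.45 = 46.21 mol
n(Q) = (3/2) × 46.21 = 69.32 mol
mass = 69.32 × 283.80 = 19670 g

19700 g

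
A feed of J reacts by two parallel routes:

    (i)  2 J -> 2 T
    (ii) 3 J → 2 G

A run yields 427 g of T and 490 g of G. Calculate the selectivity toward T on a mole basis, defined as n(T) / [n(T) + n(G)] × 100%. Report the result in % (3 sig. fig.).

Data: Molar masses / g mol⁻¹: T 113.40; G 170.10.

56.7 %

n(T) = 427 / 113.40 = 3.765 mol
n(G) = 490 / 170.10 = 2.881 mol
selectivity = 3.765/(3.765+2.881) × 100 = 56.65 %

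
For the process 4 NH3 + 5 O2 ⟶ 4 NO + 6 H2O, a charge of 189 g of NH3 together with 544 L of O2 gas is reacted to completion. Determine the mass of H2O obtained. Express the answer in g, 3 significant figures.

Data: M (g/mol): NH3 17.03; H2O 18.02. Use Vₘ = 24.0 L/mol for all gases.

n(NH3) = 189.0 / 17.03 = 11.10 mol
n(O2) = 544.0 / 24.0 = 22.67 mol
n/ν → NH3: 2.775, O2: 4.534; NH3 is limiting.
n(H2O) = (6/4) × 11.10 = 16.65 mol
mass = 16.65 × 18.02 = 300.0 g

300 g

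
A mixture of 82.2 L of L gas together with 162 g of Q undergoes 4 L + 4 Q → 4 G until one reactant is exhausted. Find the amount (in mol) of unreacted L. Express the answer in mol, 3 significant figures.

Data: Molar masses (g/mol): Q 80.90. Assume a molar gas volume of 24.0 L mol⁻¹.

1.42 mol

n(L) = 82.20 / 24.0 = 3.425 mol
n(Q) = 162.0 / 80.90 = 2.002 mol
n/ν for L = 3.425/4 = 0.8563
n/ν for Q = 2.002/4 = 0.5005
Smallest n/ν is Q → limiting reagent.
L consumed = (4/4) × 2.002 = 2.002 mol
L remaining = 3.425 − 2.002 = 1.423 mol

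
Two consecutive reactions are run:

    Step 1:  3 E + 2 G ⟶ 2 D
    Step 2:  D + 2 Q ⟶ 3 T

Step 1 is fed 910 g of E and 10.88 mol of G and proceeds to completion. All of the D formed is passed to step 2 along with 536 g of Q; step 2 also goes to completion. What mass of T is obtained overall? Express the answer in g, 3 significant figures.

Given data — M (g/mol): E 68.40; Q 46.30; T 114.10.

1980 g

Step 1:
n(E) = 910.0 / 68.40 = 13.30 mol
n(G) = 10.88 mol
n/ν for E = 13.30/3 = 4.433
n/ν for G = 10.88/2 = 5.440
Smallest n/ν is E → limiting reagent.
n(D) produced = (2/3) × 13.30 = 8.867 mol
Step 2:
n(D) available = 8.867 mol
n(Q) = 536.0 / 46.30 = 11.58 mol
n/ν for D = 8.867/1 = 8.867
n/ν for Q = 11.58/2 = 5.790
Smallest n/ν is Q → limiting reagent.
n(T) = (3/2) × 11.58 = 17.37 mol
mass = 17.37 × 114.10 = 1982 g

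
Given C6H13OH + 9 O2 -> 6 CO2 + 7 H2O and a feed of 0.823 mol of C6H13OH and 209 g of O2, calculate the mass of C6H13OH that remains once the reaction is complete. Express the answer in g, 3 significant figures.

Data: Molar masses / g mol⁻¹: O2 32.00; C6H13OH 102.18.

n(C6H13OH) = 0.8230 mol
n(O2) = 209.0 / 32.00 = 6.531 mol
n/ν for C6H13OH = 0.8230/1 = 0.8230
n/ν for O2 = 6.531/9 = 0.7257
Smallest n/ν is O2 → limiting reagent.
C6H13OH consumed = (1/9) × 6.531 = 0.7257 mol
C6H13OH remaining = 0.8230 − 0.7257 = 0.09730 mol
mass = 0.09730 × 102.18 = 9.942 g

9.94 g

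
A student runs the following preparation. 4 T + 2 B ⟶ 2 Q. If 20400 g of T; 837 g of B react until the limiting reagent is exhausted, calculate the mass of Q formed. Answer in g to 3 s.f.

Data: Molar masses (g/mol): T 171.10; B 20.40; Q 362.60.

14900 g

n(T) = 20400 / 171.10 = 119.2 mol
n(B) = 837.0 / 20.40 = 41.03 mol
n/ν → T: 29.80, B: 20.52; B is limiting.
n(Q) = (2/2) × 41.03 = 41.03 mol
mass = 41.03 × 362.60 = 14880 g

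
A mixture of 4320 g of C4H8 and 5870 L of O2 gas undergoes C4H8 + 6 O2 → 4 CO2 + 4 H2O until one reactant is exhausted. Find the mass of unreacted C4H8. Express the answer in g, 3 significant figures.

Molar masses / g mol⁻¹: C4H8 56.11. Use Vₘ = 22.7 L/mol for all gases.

n(C4H8) = 4320 / 56.11 = 76.99 mol
n(O2) = 5870 / 22.7 = 258.6 mol
n/ν → C4H8: 76.99, O2: 43.10; O2 is limiting.
C4H8 consumed = (1/6) × 258.6 = 43.10 mol
C4H8 remaining = 76.99 − 43.10 = 33.89 mol
mass = 33.89 × 56.11 = 1902 g

1900 g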